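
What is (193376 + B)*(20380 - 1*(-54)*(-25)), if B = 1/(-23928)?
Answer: 44026865320405/11964 ≈ 3.6799e+9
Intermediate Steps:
B = -1/23928 ≈ -4.1792e-5
(193376 + B)*(20380 - 1*(-54)*(-25)) = (193376 - 1/23928)*(20380 - 1*(-54)*(-25)) = 4627100927*(20380 + 54*(-25))/23928 = 4627100927*(20380 - 1350)/23928 = (4627100927/23928)*19030 = 44026865320405/11964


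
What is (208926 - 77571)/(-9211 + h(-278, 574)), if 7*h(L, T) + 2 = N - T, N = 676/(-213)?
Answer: -39170061/2771393 ≈ -14.134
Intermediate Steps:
N = -676/213 (N = 676*(-1/213) = -676/213 ≈ -3.1737)
h(L, T) = -1102/1491 - T/7 (h(L, T) = -2/7 + (-676/213 - T)/7 = -2/7 + (-676/1491 - T/7) = -1102/1491 - T/7)
(208926 - 77571)/(-9211 + h(-278, 574)) = (208926 - 77571)/(-9211 + (-1102/1491 - 1/7*574)) = 131355/(-9211 + (-1102/1491 - 82)) = 131355/(-9211 - 123364/1491) = 131355/(-13856965/1491) = 131355*(-1491/13856965) = -39170061/2771393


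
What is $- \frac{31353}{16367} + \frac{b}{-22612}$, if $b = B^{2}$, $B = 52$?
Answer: $- \frac{188302601}{92522651} \approx -2.0352$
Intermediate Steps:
$b = 2704$ ($b = 52^{2} = 2704$)
$- \frac{31353}{16367} + \frac{b}{-22612} = - \frac{31353}{16367} + \frac{2704}{-22612} = \left(-31353\right) \frac{1}{16367} + 2704 \left(- \frac{1}{22612}\right) = - \frac{31353}{16367} - \frac{676}{5653} = - \frac{188302601}{92522651}$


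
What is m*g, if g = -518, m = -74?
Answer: 38332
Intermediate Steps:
m*g = -74*(-518) = 38332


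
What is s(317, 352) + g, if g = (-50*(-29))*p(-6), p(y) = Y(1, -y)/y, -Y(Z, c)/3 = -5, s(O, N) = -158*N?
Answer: -59241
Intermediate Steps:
Y(Z, c) = 15 (Y(Z, c) = -3*(-5) = 15)
p(y) = 15/y
g = -3625 (g = (-50*(-29))*(15/(-6)) = 1450*(15*(-⅙)) = 1450*(-5/2) = -3625)
s(317, 352) + g = -158*352 - 3625 = -55616 - 3625 = -59241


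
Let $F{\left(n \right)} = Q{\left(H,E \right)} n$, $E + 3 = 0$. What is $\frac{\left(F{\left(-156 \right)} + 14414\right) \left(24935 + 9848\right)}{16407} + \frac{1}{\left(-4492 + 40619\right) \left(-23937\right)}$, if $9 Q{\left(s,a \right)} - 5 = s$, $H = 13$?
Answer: $\frac{141393065783341909}{4729438062531} \approx 29896.0$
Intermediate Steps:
$E = -3$ ($E = -3 + 0 = -3$)
$Q{\left(s,a \right)} = \frac{5}{9} + \frac{s}{9}$
$F{\left(n \right)} = 2 n$ ($F{\left(n \right)} = \left(\frac{5}{9} + \frac{1}{9} \cdot 13\right) n = \left(\frac{5}{9} + \frac{13}{9}\right) n = 2 n$)
$\frac{\left(F{\left(-156 \right)} + 14414\right) \left(24935 + 9848\right)}{16407} + \frac{1}{\left(-4492 + 40619\right) \left(-23937\right)} = \frac{\left(2 \left(-156\right) + 14414\right) \left(24935 + 9848\right)}{16407} + \frac{1}{\left(-4492 + 40619\right) \left(-23937\right)} = \left(-312 + 14414\right) 34783 \cdot \frac{1}{16407} + \frac{1}{36127} \left(- \frac{1}{23937}\right) = 14102 \cdot 34783 \cdot \frac{1}{16407} + \frac{1}{36127} \left(- \frac{1}{23937}\right) = 490509866 \cdot \frac{1}{16407} - \frac{1}{864771999} = \frac{490509866}{16407} - \frac{1}{864771999} = \frac{141393065783341909}{4729438062531}$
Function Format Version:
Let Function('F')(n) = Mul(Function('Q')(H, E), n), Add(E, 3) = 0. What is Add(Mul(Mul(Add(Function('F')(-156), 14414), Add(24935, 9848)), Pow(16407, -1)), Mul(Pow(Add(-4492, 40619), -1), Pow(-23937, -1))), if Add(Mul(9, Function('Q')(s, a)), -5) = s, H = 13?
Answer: Rational(141393065783341909, 4729438062531) ≈ 29896.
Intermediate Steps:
E = -3 (E = Add(-3, 0) = -3)
Function('Q')(s, a) = Add(Rational(5, 9), Mul(Rational(1, 9), s))
Function('F')(n) = Mul(2, n) (Function('F')(n) = Mul(Add(Rational(5, 9), Mul(Rational(1, 9), 13)), n) = Mul(Add(Rational(5, 9), Rational(13, 9)), n) = Mul(2, n))
Add(Mul(Mul(Add(Function('F')(-156), 14414), Add(24935, 9848)), Pow(16407, -1)), Mul(Pow(Add(-4492, 40619), -1), Pow(-23937, -1))) = Add(Mul(Mul(Add(Mul(2, -156), 14414), Add(24935, 9848)), Pow(16407, -1)), Mul(Pow(Add(-4492, 40619), -1), Pow(-23937, -1))) = Add(Mul(Mul(Add(-312, 14414), 34783), Rational(1, 16407)), Mul(Pow(36127, -1), Rational(-1, 23937))) = Add(Mul(Mul(14102, 34783), Rational(1, 16407)), Mul(Rational(1, 36127), Rational(-1, 23937))) = Add(Mul(490509866, Rational(1, 16407)), Rational(-1, 864771999)) = Add(Rational(490509866, 16407), Rational(-1, 864771999)) = Rational(141393065783341909, 4729438062531)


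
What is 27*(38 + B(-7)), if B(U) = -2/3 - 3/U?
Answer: 7137/7 ≈ 1019.6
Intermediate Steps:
B(U) = -⅔ - 3/U (B(U) = -2*⅓ - 3/U = -⅔ - 3/U)
27*(38 + B(-7)) = 27*(38 + (-⅔ - 3/(-7))) = 27*(38 + (-⅔ - 3*(-⅐))) = 27*(38 + (-⅔ + 3/7)) = 27*(38 - 5/21) = 27*(793/21) = 7137/7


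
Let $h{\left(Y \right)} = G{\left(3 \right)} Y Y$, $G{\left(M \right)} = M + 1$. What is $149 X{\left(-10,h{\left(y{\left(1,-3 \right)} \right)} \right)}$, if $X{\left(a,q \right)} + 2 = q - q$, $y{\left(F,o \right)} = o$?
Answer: $-298$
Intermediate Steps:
$G{\left(M \right)} = 1 + M$
$h{\left(Y \right)} = 4 Y^{2}$ ($h{\left(Y \right)} = \left(1 + 3\right) Y Y = 4 Y Y = 4 Y^{2}$)
$X{\left(a,q \right)} = -2$ ($X{\left(a,q \right)} = -2 + \left(q - q\right) = -2 + 0 = -2$)
$149 X{\left(-10,h{\left(y{\left(1,-3 \right)} \right)} \right)} = 149 \left(-2\right) = -298$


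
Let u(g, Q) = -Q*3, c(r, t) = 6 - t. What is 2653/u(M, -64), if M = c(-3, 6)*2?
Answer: 2653/192 ≈ 13.818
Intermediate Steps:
M = 0 (M = (6 - 1*6)*2 = (6 - 6)*2 = 0*2 = 0)
u(g, Q) = -3*Q
2653/u(M, -64) = 2653/((-3*(-64))) = 2653/192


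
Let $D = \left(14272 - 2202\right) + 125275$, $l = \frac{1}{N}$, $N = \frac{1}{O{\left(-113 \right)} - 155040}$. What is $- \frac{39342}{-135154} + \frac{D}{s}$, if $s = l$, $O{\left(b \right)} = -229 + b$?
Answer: $- \frac{6224843743}{10500249414} \approx -0.59283$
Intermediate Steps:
$N = - \frac{1}{155382}$ ($N = \frac{1}{\left(-229 - 113\right) - 155040} = \frac{1}{-342 - 155040} = \frac{1}{-155382} = - \frac{1}{155382} \approx -6.4358 \cdot 10^{-6}$)
$l = -155382$ ($l = \frac{1}{- \frac{1}{155382}} = -155382$)
$s = -155382$
$D = 137345$ ($D = 12070 + 125275 = 137345$)
$- \frac{39342}{-135154} + \frac{D}{s} = - \frac{39342}{-135154} + \frac{137345}{-155382} = \left(-39342\right) \left(- \frac{1}{135154}\right) + 137345 \left(- \frac{1}{155382}\right) = \frac{19671}{67577} - \frac{137345}{155382} = - \frac{6224843743}{10500249414}$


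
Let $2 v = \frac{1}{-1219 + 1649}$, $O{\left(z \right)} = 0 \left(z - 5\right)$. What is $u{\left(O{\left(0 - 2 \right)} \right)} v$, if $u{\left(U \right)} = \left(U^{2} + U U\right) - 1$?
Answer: $- \frac{1}{860} \approx -0.0011628$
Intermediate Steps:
$O{\left(z \right)} = 0$ ($O{\left(z \right)} = 0 \left(-5 + z\right) = 0$)
$v = \frac{1}{860}$ ($v = \frac{1}{2 \left(-1219 + 1649\right)} = \frac{1}{2 \cdot 430} = \frac{1}{2} \cdot \frac{1}{430} = \frac{1}{860} \approx 0.0011628$)
$u{\left(U \right)} = -1 + 2 U^{2}$ ($u{\left(U \right)} = \left(U^{2} + U^{2}\right) - 1 = 2 U^{2} - 1 = -1 + 2 U^{2}$)
$u{\left(O{\left(0 - 2 \right)} \right)} v = \left(-1 + 2 \cdot 0^{2}\right) \frac{1}{860} = \left(-1 + 2 \cdot 0\right) \frac{1}{860} = \left(-1 + 0\right) \frac{1}{860} = \left(-1\right) \frac{1}{860} = - \frac{1}{860}$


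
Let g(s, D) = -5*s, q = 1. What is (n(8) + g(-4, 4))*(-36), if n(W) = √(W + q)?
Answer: -828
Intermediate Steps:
n(W) = √(1 + W) (n(W) = √(W + 1) = √(1 + W))
(n(8) + g(-4, 4))*(-36) = (√(1 + 8) - 5*(-4))*(-36) = (√9 + 20)*(-36) = (3 + 20)*(-36) = 23*(-36) = -828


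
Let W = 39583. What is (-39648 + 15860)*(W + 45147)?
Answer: -2015557240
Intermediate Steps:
(-39648 + 15860)*(W + 45147) = (-39648 + 15860)*(39583 + 45147) = -23788*84730 = -2015557240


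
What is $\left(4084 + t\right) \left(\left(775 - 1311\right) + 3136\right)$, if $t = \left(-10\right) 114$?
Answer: $7654400$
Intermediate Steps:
$t = -1140$
$\left(4084 + t\right) \left(\left(775 - 1311\right) + 3136\right) = \left(4084 - 1140\right) \left(\left(775 - 1311\right) + 3136\right) = 2944 \left(\left(775 - 1311\right) + 3136\right) = 2944 \left(-536 + 3136\right) = 2944 \cdot 2600 = 7654400$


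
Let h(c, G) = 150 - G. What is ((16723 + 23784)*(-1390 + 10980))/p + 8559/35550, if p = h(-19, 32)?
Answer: 767212762859/233050 ≈ 3.2921e+6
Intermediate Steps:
p = 118 (p = 150 - 1*32 = 150 - 32 = 118)
((16723 + 23784)*(-1390 + 10980))/p + 8559/35550 = ((16723 + 23784)*(-1390 + 10980))/118 + 8559/35550 = (40507*9590)*(1/118) + 8559*(1/35550) = 388462130*(1/118) + 951/3950 = 194231065/59 + 951/3950 = 767212762859/233050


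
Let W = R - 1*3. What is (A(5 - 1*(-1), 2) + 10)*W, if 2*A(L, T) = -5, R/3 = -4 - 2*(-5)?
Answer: 225/2 ≈ 112.50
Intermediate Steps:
R = 18 (R = 3*(-4 - 2*(-5)) = 3*(-4 + 10) = 3*6 = 18)
A(L, T) = -5/2 (A(L, T) = (½)*(-5) = -5/2)
W = 15 (W = 18 - 1*3 = 18 - 3 = 15)
(A(5 - 1*(-1), 2) + 10)*W = (-5/2 + 10)*15 = (15/2)*15 = 225/2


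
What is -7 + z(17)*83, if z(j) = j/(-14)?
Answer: -1509/14 ≈ -107.79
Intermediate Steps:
z(j) = -j/14 (z(j) = j*(-1/14) = -j/14)
-7 + z(17)*83 = -7 - 1/14*17*83 = -7 - 17/14*83 = -7 - 1411/14 = -1509/14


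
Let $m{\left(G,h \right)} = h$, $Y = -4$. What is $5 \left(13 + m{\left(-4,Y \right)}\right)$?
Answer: $45$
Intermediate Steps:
$5 \left(13 + m{\left(-4,Y \right)}\right) = 5 \left(13 - 4\right) = 5 \cdot 9 = 45$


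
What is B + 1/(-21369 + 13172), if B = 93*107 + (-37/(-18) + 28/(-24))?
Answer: 734180690/73773 ≈ 9951.9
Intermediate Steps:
B = 89567/9 (B = 9951 + (-37*(-1/18) + 28*(-1/24)) = 9951 + (37/18 - 7/6) = 9951 + 8/9 = 89567/9 ≈ 9951.9)
B + 1/(-21369 + 13172) = 89567/9 + 1/(-21369 + 13172) = 89567/9 + 1/(-8197) = 89567/9 - 1/8197 = 734180690/73773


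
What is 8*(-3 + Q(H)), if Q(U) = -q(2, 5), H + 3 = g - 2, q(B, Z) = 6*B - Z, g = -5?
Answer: -80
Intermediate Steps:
q(B, Z) = -Z + 6*B
H = -10 (H = -3 + (-5 - 2) = -3 - 7 = -10)
Q(U) = -7 (Q(U) = -(-1*5 + 6*2) = -(-5 + 12) = -1*7 = -7)
8*(-3 + Q(H)) = 8*(-3 - 7) = 8*(-10) = -80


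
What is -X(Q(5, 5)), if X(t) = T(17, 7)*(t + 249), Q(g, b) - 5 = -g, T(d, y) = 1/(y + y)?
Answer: -249/14 ≈ -17.786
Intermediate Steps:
T(d, y) = 1/(2*y)
Q(g, b) = 5 - g
X(t) = 249/14 + t/14 (X(t) = ((1/2)/7)*(t + 249) = ((1/2)*(1/7))*(249 + t) = (249 + t)/14 = 249/14 + t/14)
-X(Q(5, 5)) = -(249/14 + (5 - 1*5)/14) = -(249/14 + (5 - 5)/14) = -(249/14 + (1/14)*0) = -(249/14 + 0) = -1*249/14 = -249/14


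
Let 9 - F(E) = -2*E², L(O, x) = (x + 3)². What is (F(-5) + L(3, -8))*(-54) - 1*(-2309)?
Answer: -2227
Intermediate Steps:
L(O, x) = (3 + x)²
F(E) = 9 + 2*E² (F(E) = 9 - (-2)*E² = 9 + 2*E²)
(F(-5) + L(3, -8))*(-54) - 1*(-2309) = ((9 + 2*(-5)²) + (3 - 8)²)*(-54) - 1*(-2309) = ((9 + 2*25) + (-5)²)*(-54) + 2309 = ((9 + 50) + 25)*(-54) + 2309 = (59 + 25)*(-54) + 2309 = 84*(-54) + 2309 = -4536 + 2309 = -2227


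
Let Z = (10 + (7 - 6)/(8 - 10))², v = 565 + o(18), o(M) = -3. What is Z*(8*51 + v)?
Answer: 175085/2 ≈ 87543.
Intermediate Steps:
v = 562 (v = 565 - 3 = 562)
Z = 361/4 (Z = (10 + 1/(-2))² = (10 + 1*(-½))² = (10 - ½)² = (19/2)² = 361/4 ≈ 90.250)
Z*(8*51 + v) = 361*(8*51 + 562)/4 = 361*(408 + 562)/4 = (361/4)*970 = 175085/2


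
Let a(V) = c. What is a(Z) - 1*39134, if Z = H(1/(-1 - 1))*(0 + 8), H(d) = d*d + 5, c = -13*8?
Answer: -39238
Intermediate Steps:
c = -104
H(d) = 5 + d**2 (H(d) = d**2 + 5 = 5 + d**2)
Z = 42 (Z = (5 + (1/(-1 - 1))**2)*(0 + 8) = (5 + (1/(-2))**2)*8 = (5 + (-1/2)**2)*8 = (5 + 1/4)*8 = (21/4)*8 = 42)
a(V) = -104
a(Z) - 1*39134 = -104 - 1*39134 = -104 - 39134 = -39238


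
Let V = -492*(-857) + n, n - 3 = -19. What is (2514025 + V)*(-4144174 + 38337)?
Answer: -12053312706561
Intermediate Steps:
n = -16 (n = 3 - 19 = -16)
V = 421628 (V = -492*(-857) - 16 = 421644 - 16 = 421628)
(2514025 + V)*(-4144174 + 38337) = (2514025 + 421628)*(-4144174 + 38337) = 2935653*(-4105837) = -12053312706561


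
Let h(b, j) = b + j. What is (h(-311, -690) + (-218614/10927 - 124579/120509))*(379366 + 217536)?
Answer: -21711501594627892/35589239 ≈ -6.1006e+8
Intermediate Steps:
(h(-311, -690) + (-218614/10927 - 124579/120509))*(379366 + 217536) = ((-311 - 690) + (-218614/10927 - 124579/120509))*(379366 + 217536) = (-1001 + (-218614*1/10927 - 124579*1/120509))*596902 = (-1001 + (-218614/10927 - 3367/3257))*596902 = (-1001 - 748817007/35589239)*596902 = -36373645246/35589239*596902 = -21711501594627892/35589239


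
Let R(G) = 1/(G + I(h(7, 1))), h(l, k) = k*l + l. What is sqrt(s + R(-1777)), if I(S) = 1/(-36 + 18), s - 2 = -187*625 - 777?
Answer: 2*I*sqrt(30093933914654)/31987 ≈ 343.0*I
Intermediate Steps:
s = -117650 (s = 2 + (-187*625 - 777) = 2 + (-116875 - 777) = 2 - 117652 = -117650)
h(l, k) = l + k*l
I(S) = -1/18 (I(S) = 1/(-18) = -1/18)
R(G) = 1/(-1/18 + G) (R(G) = 1/(G - 1/18) = 1/(-1/18 + G))
sqrt(s + R(-1777)) = sqrt(-117650 + 18/(-1 + 18*(-1777))) = sqrt(-117650 + 18/(-1 - 31986)) = sqrt(-117650 + 18/(-31987)) = sqrt(-117650 + 18*(-1/31987)) = sqrt(-117650 - 18/31987) = sqrt(-3763270568/31987) = 2*I*sqrt(30093933914654)/31987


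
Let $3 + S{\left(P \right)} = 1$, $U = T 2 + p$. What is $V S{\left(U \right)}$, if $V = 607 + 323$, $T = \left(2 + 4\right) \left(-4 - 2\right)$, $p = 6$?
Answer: $-1860$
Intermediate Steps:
$T = -36$ ($T = 6 \left(-6\right) = -36$)
$U = -66$ ($U = \left(-36\right) 2 + 6 = -72 + 6 = -66$)
$V = 930$
$S{\left(P \right)} = -2$ ($S{\left(P \right)} = -3 + 1 = -2$)
$V S{\left(U \right)} = 930 \left(-2\right) = -1860$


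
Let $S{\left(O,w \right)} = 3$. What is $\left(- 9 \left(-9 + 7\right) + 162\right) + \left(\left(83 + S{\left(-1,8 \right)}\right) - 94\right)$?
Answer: $172$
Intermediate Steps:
$\left(- 9 \left(-9 + 7\right) + 162\right) + \left(\left(83 + S{\left(-1,8 \right)}\right) - 94\right) = \left(- 9 \left(-9 + 7\right) + 162\right) + \left(\left(83 + 3\right) - 94\right) = \left(\left(-9\right) \left(-2\right) + 162\right) + \left(86 - 94\right) = \left(18 + 162\right) - 8 = 180 - 8 = 172$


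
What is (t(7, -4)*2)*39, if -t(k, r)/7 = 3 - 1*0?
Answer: -1638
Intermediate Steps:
t(k, r) = -21 (t(k, r) = -7*(3 - 1*0) = -7*(3 + 0) = -7*3 = -21)
(t(7, -4)*2)*39 = -21*2*39 = -42*39 = -1638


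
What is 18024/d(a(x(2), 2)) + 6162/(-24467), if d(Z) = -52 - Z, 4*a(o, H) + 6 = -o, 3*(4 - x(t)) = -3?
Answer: -1765186746/4819999 ≈ -366.22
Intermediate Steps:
x(t) = 5 (x(t) = 4 - ⅓*(-3) = 4 + 1 = 5)
a(o, H) = -3/2 - o/4 (a(o, H) = -3/2 + (-o)/4 = -3/2 - o/4)
18024/d(a(x(2), 2)) + 6162/(-24467) = 18024/(-52 - (-3/2 - ¼*5)) + 6162/(-24467) = 18024/(-52 - (-3/2 - 5/4)) + 6162*(-1/24467) = 18024/(-52 - 1*(-11/4)) - 6162/24467 = 18024/(-52 + 11/4) - 6162/24467 = 18024/(-197/4) - 6162/24467 = 18024*(-4/197) - 6162/24467 = -72096/197 - 6162/24467 = -1765186746/4819999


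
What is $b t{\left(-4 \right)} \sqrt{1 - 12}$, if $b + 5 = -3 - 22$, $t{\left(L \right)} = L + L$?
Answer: $240 i \sqrt{11} \approx 795.99 i$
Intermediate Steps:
$t{\left(L \right)} = 2 L$
$b = -30$ ($b = -5 - 25 = -30$)
$b t{\left(-4 \right)} \sqrt{1 - 12} = - 30 \cdot 2 \left(-4\right) \sqrt{1 - 12} = \left(-30\right) \left(-8\right) \sqrt{-11} = 240 i \sqrt{11}$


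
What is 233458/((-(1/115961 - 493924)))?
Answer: 27072023138/57275920963 ≈ 0.47266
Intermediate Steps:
233458/((-(1/115961 - 493924))) = 233458/((-1*(-57275920963/115961))) = 233458/(57275920963/115961) = 233458*(115961/57275920963) = 27072023138/57275920963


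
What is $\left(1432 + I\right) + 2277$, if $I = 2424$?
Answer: $6133$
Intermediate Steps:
$\left(1432 + I\right) + 2277 = \left(1432 + 2424\right) + 2277 = 3856 + 2277 = 6133$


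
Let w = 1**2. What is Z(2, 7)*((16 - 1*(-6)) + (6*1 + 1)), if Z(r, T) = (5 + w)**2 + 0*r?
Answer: 1044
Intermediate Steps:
w = 1
Z(r, T) = 36 (Z(r, T) = (5 + 1)**2 + 0*r = 6**2 + 0 = 36 + 0 = 36)
Z(2, 7)*((16 - 1*(-6)) + (6*1 + 1)) = 36*((16 - 1*(-6)) + (6*1 + 1)) = 36*((16 + 6) + (6 + 1)) = 36*(22 + 7) = 36*29 = 1044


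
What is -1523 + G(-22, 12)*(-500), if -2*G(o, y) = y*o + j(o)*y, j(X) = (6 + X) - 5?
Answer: -130523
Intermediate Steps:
j(X) = 1 + X
G(o, y) = -o*y/2 - y*(1 + o)/2 (G(o, y) = -(y*o + (1 + o)*y)/2 = -(o*y + y*(1 + o))/2 = -o*y/2 - y*(1 + o)/2)
-1523 + G(-22, 12)*(-500) = -1523 - 1*12*(1/2 - 22)*(-500) = -1523 - 1*12*(-43/2)*(-500) = -1523 + 258*(-500) = -1523 - 129000 = -130523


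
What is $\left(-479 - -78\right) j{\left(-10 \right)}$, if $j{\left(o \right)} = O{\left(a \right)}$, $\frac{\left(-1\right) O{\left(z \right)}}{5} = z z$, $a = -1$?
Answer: $2005$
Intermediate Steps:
$O{\left(z \right)} = - 5 z^{2}$ ($O{\left(z \right)} = - 5 z z = - 5 z^{2}$)
$j{\left(o \right)} = -5$ ($j{\left(o \right)} = - 5 \left(-1\right)^{2} = \left(-5\right) 1 = -5$)
$\left(-479 - -78\right) j{\left(-10 \right)} = \left(-479 - -78\right) \left(-5\right) = \left(-479 + \left(88 - 10\right)\right) \left(-5\right) = \left(-479 + 78\right) \left(-5\right) = \left(-401\right) \left(-5\right) = 2005$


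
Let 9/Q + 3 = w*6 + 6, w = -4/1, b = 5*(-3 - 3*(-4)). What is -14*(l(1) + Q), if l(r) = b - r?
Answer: -610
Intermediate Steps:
b = 45 (b = 5*(-3 - 1*(-12)) = 5*(-3 + 12) = 5*9 = 45)
w = -4 (w = -4*1 = -4)
l(r) = 45 - r
Q = -3/7 (Q = 9/(-3 + (-4*6 + 6)) = 9/(-3 + (-24 + 6)) = 9/(-3 - 18) = 9/(-21) = 9*(-1/21) = -3/7 ≈ -0.42857)
-14*(l(1) + Q) = -14*((45 - 1*1) - 3/7) = -14*((45 - 1) - 3/7) = -14*(44 - 3/7) = -14*305/7 = -610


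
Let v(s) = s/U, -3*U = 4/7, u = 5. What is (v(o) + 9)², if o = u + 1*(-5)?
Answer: 81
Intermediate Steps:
o = 0 (o = 5 + 1*(-5) = 5 - 5 = 0)
U = -4/21 (U = -4/(3*7) = -⅓*4/7 = -4/21 ≈ -0.19048)
v(s) = -21*s/4 (v(s) = s/(-4/21) = s*(-21/4) = -21*s/4)
(v(o) + 9)² = (-21/4*0 + 9)² = (0 + 9)² = 9² = 81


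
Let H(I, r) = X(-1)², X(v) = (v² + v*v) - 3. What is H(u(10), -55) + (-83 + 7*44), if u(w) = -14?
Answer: 226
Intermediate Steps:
X(v) = -3 + 2*v² (X(v) = (v² + v²) - 3 = 2*v² - 3 = -3 + 2*v²)
H(I, r) = 1 (H(I, r) = (-3 + 2*(-1)²)² = (-3 + 2*1)² = (-3 + 2)² = (-1)² = 1)
H(u(10), -55) + (-83 + 7*44) = 1 + (-83 + 7*44) = 1 + (-83 + 308) = 1 + 225 = 226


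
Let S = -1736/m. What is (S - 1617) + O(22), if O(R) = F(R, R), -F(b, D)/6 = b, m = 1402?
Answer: -1226917/701 ≈ -1750.2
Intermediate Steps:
F(b, D) = -6*b
O(R) = -6*R
S = -868/701 (S = -1736/1402 = -1736*1/1402 = -868/701 ≈ -1.2382)
(S - 1617) + O(22) = (-868/701 - 1617) - 6*22 = -1134385/701 - 132 = -1226917/701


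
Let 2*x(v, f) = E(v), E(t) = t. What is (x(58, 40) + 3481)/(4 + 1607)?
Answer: 390/179 ≈ 2.1788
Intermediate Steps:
x(v, f) = v/2
(x(58, 40) + 3481)/(4 + 1607) = ((1/2)*58 + 3481)/(4 + 1607) = (29 + 3481)/1611 = 3510*(1/1611) = 390/179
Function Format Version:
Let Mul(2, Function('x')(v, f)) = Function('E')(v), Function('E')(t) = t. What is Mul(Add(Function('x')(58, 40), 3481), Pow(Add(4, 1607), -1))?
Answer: Rational(390, 179) ≈ 2.1788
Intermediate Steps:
Function('x')(v, f) = Mul(Rational(1, 2), v)
Mul(Add(Function('x')(58, 40), 3481), Pow(Add(4, 1607), -1)) = Mul(Add(Mul(Rational(1, 2), 58), 3481), Pow(Add(4, 1607), -1)) = Mul(Add(29, 3481), Pow(1611, -1)) = Mul(3510, Rational(1, 1611)) = Rational(390, 179)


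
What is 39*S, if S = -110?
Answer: -4290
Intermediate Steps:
39*S = 39*(-110) = -4290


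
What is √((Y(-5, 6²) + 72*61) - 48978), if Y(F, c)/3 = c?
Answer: 3*I*√4942 ≈ 210.9*I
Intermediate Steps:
Y(F, c) = 3*c
√((Y(-5, 6²) + 72*61) - 48978) = √((3*6² + 72*61) - 48978) = √((3*36 + 4392) - 48978) = √((108 + 4392) - 48978) = √(4500 - 48978) = √(-44478) = 3*I*√4942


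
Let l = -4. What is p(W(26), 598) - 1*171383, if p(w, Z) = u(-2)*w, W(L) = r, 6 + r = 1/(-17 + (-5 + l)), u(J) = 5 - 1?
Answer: -2228293/13 ≈ -1.7141e+5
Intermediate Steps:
u(J) = 4
r = -157/26 (r = -6 + 1/(-17 + (-5 - 4)) = -6 + 1/(-17 - 9) = -6 + 1/(-26) = -6 - 1/26 = -157/26 ≈ -6.0385)
W(L) = -157/26
p(w, Z) = 4*w
p(W(26), 598) - 1*171383 = 4*(-157/26) - 1*171383 = -314/13 - 171383 = -2228293/13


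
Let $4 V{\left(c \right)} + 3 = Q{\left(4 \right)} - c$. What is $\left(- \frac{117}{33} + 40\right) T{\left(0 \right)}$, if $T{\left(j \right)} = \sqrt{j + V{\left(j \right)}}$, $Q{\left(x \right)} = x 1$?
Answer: $\frac{401}{22} \approx 18.227$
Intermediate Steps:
$Q{\left(x \right)} = x$
$V{\left(c \right)} = \frac{1}{4} - \frac{c}{4}$ ($V{\left(c \right)} = - \frac{3}{4} + \frac{4 - c}{4} = - \frac{3}{4} - \left(-1 + \frac{c}{4}\right) = \frac{1}{4} - \frac{c}{4}$)
$T{\left(j \right)} = \sqrt{\frac{1}{4} + \frac{3 j}{4}}$ ($T{\left(j \right)} = \sqrt{j - \left(- \frac{1}{4} + \frac{j}{4}\right)} = \sqrt{\frac{1}{4} + \frac{3 j}{4}}$)
$\left(- \frac{117}{33} + 40\right) T{\left(0 \right)} = \left(- \frac{117}{33} + 40\right) \frac{\sqrt{1 + 3 \cdot 0}}{2} = \left(\left(-117\right) \frac{1}{33} + 40\right) \frac{\sqrt{1 + 0}}{2} = \left(- \frac{39}{11} + 40\right) \frac{\sqrt{1}}{2} = \frac{401 \cdot \frac{1}{2} \cdot 1}{11} = \frac{401}{11} \cdot \frac{1}{2} = \frac{401}{22}$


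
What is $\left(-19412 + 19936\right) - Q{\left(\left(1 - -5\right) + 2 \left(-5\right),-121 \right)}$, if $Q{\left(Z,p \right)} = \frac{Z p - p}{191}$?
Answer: $\frac{99479}{191} \approx 520.83$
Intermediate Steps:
$Q{\left(Z,p \right)} = - \frac{p}{191} + \frac{Z p}{191}$ ($Q{\left(Z,p \right)} = \left(- p + Z p\right) \frac{1}{191} = - \frac{p}{191} + \frac{Z p}{191}$)
$\left(-19412 + 19936\right) - Q{\left(\left(1 - -5\right) + 2 \left(-5\right),-121 \right)} = \left(-19412 + 19936\right) - \frac{1}{191} \left(-121\right) \left(-1 + \left(\left(1 - -5\right) + 2 \left(-5\right)\right)\right) = 524 - \frac{1}{191} \left(-121\right) \left(-1 + \left(\left(1 + 5\right) - 10\right)\right) = 524 - \frac{1}{191} \left(-121\right) \left(-1 + \left(6 - 10\right)\right) = 524 - \frac{1}{191} \left(-121\right) \left(-1 - 4\right) = 524 - \frac{1}{191} \left(-121\right) \left(-5\right) = 524 - \frac{605}{191} = \frac{99479}{191}$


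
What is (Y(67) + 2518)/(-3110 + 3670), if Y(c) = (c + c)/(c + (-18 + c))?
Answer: 20873/4640 ≈ 4.4985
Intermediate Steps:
Y(c) = 2*c/(-18 + 2*c) (Y(c) = (2*c)/(-18 + 2*c) = 2*c/(-18 + 2*c))
(Y(67) + 2518)/(-3110 + 3670) = (67/(-9 + 67) + 2518)/(-3110 + 3670) = (67/58 + 2518)/560 = (67*(1/58) + 2518)*(1/560) = (67/58 + 2518)*(1/560) = (146111/58)*(1/560) = 20873/4640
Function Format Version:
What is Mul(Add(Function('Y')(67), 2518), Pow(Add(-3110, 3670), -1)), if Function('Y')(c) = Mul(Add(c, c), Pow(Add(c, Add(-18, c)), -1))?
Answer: Rational(20873, 4640) ≈ 4.4985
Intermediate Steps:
Function('Y')(c) = Mul(2, c, Pow(Add(-18, Mul(2, c)), -1)) (Function('Y')(c) = Mul(Mul(2, c), Pow(Add(-18, Mul(2, c)), -1)) = Mul(2, c, Pow(Add(-18, Mul(2, c)), -1)))
Mul(Add(Function('Y')(67), 2518), Pow(Add(-3110, 3670), -1)) = Mul(Add(Mul(67, Pow(Add(-9, 67), -1)), 2518), Pow(Add(-3110, 3670), -1)) = Mul(Add(Mul(67, Pow(58, -1)), 2518), Pow(560, -1)) = Mul(Add(Mul(67, Rational(1, 58)), 2518), Rational(1, 560)) = Mul(Add(Rational(67, 58), 2518), Rational(1, 560)) = Mul(Rational(146111, 58), Rational(1, 560)) = Rational(20873, 4640)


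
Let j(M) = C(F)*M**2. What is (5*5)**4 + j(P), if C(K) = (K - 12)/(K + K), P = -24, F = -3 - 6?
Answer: 391297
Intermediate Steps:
F = -9
C(K) = (-12 + K)/(2*K) (C(K) = (-12 + K)/((2*K)) = (-12 + K)*(1/(2*K)) = (-12 + K)/(2*K))
j(M) = 7*M**2/6 (j(M) = ((1/2)*(-12 - 9)/(-9))*M**2 = ((1/2)*(-1/9)*(-21))*M**2 = 7*M**2/6)
(5*5)**4 + j(P) = (5*5)**4 + (7/6)*(-24)**2 = 25**4 + (7/6)*576 = 390625 + 672 = 391297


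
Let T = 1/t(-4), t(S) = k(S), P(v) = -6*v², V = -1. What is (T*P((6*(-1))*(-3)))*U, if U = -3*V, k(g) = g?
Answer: 1458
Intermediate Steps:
t(S) = S
U = 3 (U = -3*(-1) = 3)
T = -¼ (T = 1/(-4) = -¼ ≈ -0.25000)
(T*P((6*(-1))*(-3)))*U = -(-3)*((6*(-1))*(-3))²/2*3 = -(-3)*(-6*(-3))²/2*3 = -(-3)*18²/2*3 = -(-3)*324/2*3 = -¼*(-1944)*3 = 486*3 = 1458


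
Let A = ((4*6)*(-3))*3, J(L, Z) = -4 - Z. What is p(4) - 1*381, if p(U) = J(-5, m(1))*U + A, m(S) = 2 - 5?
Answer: -601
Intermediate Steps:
m(S) = -3
A = -216 (A = (24*(-3))*3 = -72*3 = -216)
p(U) = -216 - U (p(U) = (-4 - 1*(-3))*U - 216 = (-4 + 3)*U - 216 = -U - 216 = -216 - U)
p(4) - 1*381 = (-216 - 1*4) - 1*381 = (-216 - 4) - 381 = -220 - 381 = -601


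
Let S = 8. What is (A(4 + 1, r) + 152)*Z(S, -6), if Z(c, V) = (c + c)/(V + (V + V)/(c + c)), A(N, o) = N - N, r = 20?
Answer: -9728/27 ≈ -360.30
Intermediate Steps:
A(N, o) = 0
Z(c, V) = 2*c/(V + V/c) (Z(c, V) = (2*c)/(V + (2*V)/((2*c))) = (2*c)/(V + (2*V)*(1/(2*c))) = (2*c)/(V + V/c) = 2*c/(V + V/c))
(A(4 + 1, r) + 152)*Z(S, -6) = (0 + 152)*(2*8**2/(-6*(1 + 8))) = 152*(2*(-1/6)*64/9) = 152*(2*(-1/6)*64*(1/9)) = 152*(-64/27) = -9728/27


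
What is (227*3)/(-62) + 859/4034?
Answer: -673474/62527 ≈ -10.771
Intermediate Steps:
(227*3)/(-62) + 859/4034 = 681*(-1/62) + 859*(1/4034) = -681/62 + 859/4034 = -673474/62527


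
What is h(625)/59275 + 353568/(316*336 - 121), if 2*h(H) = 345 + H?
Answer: 168073439/50291281 ≈ 3.3420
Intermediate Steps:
h(H) = 345/2 + H/2 (h(H) = (345 + H)/2 = 345/2 + H/2)
h(625)/59275 + 353568/(316*336 - 121) = (345/2 + (1/2)*625)/59275 + 353568/(316*336 - 121) = (345/2 + 625/2)*(1/59275) + 353568/(106176 - 121) = 485*(1/59275) + 353568/106055 = 97/11855 + 353568*(1/106055) = 97/11855 + 353568/106055 = 168073439/50291281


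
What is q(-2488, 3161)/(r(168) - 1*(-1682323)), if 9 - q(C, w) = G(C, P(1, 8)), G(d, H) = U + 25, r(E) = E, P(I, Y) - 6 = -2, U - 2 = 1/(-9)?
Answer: -161/15142419 ≈ -1.0632e-5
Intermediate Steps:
U = 17/9 (U = 2 + 1/(-9) = 2 - ⅑ = 17/9 ≈ 1.8889)
P(I, Y) = 4 (P(I, Y) = 6 - 2 = 4)
G(d, H) = 242/9 (G(d, H) = 17/9 + 25 = 242/9)
q(C, w) = -161/9 (q(C, w) = 9 - 1*242/9 = 9 - 242/9 = -161/9)
q(-2488, 3161)/(r(168) - 1*(-1682323)) = -161/(9*(168 - 1*(-1682323))) = -161/(9*(168 + 1682323)) = -161/9/1682491 = -161/9*1/1682491 = -161/15142419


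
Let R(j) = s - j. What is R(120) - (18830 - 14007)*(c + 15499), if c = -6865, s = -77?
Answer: -41641979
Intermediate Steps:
R(j) = -77 - j
R(120) - (18830 - 14007)*(c + 15499) = (-77 - 1*120) - (18830 - 14007)*(-6865 + 15499) = (-77 - 120) - 4823*8634 = -197 - 1*41641782 = -197 - 41641782 = -41641979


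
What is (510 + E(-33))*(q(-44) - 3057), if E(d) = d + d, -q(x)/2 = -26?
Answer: -1334220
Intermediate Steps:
q(x) = 52 (q(x) = -2*(-26) = 52)
E(d) = 2*d
(510 + E(-33))*(q(-44) - 3057) = (510 + 2*(-33))*(52 - 3057) = (510 - 66)*(-3005) = 444*(-3005) = -1334220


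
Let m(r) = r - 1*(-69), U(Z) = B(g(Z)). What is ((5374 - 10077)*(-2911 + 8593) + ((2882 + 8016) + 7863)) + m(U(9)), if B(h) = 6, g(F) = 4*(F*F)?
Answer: -26703610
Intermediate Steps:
g(F) = 4*F**2
U(Z) = 6
m(r) = 69 + r (m(r) = r + 69 = 69 + r)
((5374 - 10077)*(-2911 + 8593) + ((2882 + 8016) + 7863)) + m(U(9)) = ((5374 - 10077)*(-2911 + 8593) + ((2882 + 8016) + 7863)) + (69 + 6) = (-4703*5682 + (10898 + 7863)) + 75 = (-26722446 + 18761) + 75 = -26703685 + 75 = -26703610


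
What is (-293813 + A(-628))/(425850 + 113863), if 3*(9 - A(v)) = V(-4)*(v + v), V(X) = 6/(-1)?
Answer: -296316/539713 ≈ -0.54903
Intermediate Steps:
V(X) = -6 (V(X) = 6*(-1) = -6)
A(v) = 9 + 4*v (A(v) = 9 - (-2)*(v + v) = 9 - (-2)*2*v = 9 - (-4)*v = 9 + 4*v)
(-293813 + A(-628))/(425850 + 113863) = (-293813 + (9 + 4*(-628)))/(425850 + 113863) = (-293813 + (9 - 2512))/539713 = (-293813 - 2503)*(1/539713) = -296316*1/539713 = -296316/539713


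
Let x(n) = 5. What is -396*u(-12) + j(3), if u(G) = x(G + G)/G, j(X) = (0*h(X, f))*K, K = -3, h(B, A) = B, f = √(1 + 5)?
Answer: 165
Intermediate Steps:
f = √6 ≈ 2.4495
j(X) = 0 (j(X) = (0*X)*(-3) = 0*(-3) = 0)
u(G) = 5/G
-396*u(-12) + j(3) = -1980/(-12) + 0 = -1980*(-1)/12 + 0 = -396*(-5/12) + 0 = 165 + 0 = 165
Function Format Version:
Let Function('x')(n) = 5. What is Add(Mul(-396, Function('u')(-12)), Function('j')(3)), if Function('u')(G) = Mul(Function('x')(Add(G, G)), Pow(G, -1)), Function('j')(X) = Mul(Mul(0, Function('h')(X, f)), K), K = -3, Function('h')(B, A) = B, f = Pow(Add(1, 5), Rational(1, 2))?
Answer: 165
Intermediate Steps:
f = Pow(6, Rational(1, 2)) ≈ 2.4495
Function('j')(X) = 0 (Function('j')(X) = Mul(Mul(0, X), -3) = Mul(0, -3) = 0)
Function('u')(G) = Mul(5, Pow(G, -1))
Add(Mul(-396, Function('u')(-12)), Function('j')(3)) = Add(Mul(-396, Mul(5, Pow(-12, -1))), 0) = Add(Mul(-396, Mul(5, Rational(-1, 12))), 0) = Add(Mul(-396, Rational(-5, 12)), 0) = Add(165, 0) = 165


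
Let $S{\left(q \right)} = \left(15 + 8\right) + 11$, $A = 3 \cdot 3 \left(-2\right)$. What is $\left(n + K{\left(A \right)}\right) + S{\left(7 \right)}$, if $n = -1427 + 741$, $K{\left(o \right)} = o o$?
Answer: $-328$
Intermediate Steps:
$A = -18$ ($A = 9 \left(-2\right) = -18$)
$K{\left(o \right)} = o^{2}$
$S{\left(q \right)} = 34$ ($S{\left(q \right)} = 23 + 11 = 34$)
$n = -686$
$\left(n + K{\left(A \right)}\right) + S{\left(7 \right)} = \left(-686 + \left(-18\right)^{2}\right) + 34 = \left(-686 + 324\right) + 34 = -362 + 34 = -328$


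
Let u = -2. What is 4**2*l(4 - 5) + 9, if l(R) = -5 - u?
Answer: -39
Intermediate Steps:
l(R) = -3 (l(R) = -5 - 1*(-2) = -5 + 2 = -3)
4**2*l(4 - 5) + 9 = 4**2*(-3) + 9 = 16*(-3) + 9 = -48 + 9 = -39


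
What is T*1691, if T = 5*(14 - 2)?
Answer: 101460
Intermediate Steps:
T = 60 (T = 5*12 = 60)
T*1691 = 60*1691 = 101460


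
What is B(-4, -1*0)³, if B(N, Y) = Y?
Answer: 0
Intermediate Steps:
B(-4, -1*0)³ = (-1*0)³ = 0³ = 0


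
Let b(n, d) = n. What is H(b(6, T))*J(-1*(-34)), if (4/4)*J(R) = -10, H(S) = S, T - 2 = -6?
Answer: -60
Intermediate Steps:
T = -4 (T = 2 - 6 = -4)
J(R) = -10
H(b(6, T))*J(-1*(-34)) = 6*(-10) = -60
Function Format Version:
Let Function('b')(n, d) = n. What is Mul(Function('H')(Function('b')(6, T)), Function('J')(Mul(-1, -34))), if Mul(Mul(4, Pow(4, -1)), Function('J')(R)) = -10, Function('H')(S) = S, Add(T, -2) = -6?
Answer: -60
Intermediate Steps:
T = -4 (T = Add(2, -6) = -4)
Function('J')(R) = -10
Mul(Function('H')(Function('b')(6, T)), Function('J')(Mul(-1, -34))) = Mul(6, -10) = -60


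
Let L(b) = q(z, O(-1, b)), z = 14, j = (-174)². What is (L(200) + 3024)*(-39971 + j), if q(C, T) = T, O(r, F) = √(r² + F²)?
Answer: -29317680 - 9695*√40001 ≈ -3.1257e+7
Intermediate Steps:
j = 30276
O(r, F) = √(F² + r²)
L(b) = √(1 + b²) (L(b) = √(b² + (-1)²) = √(b² + 1) = √(1 + b²))
(L(200) + 3024)*(-39971 + j) = (√(1 + 200²) + 3024)*(-39971 + 30276) = (√(1 + 40000) + 3024)*(-9695) = (√40001 + 3024)*(-9695) = (3024 + √40001)*(-9695) = -29317680 - 9695*√40001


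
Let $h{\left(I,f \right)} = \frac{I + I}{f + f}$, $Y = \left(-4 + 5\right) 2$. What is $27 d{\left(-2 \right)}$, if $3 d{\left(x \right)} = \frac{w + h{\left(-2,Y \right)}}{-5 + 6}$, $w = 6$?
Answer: $45$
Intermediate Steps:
$Y = 2$ ($Y = 1 \cdot 2 = 2$)
$h{\left(I,f \right)} = \frac{I}{f}$ ($h{\left(I,f \right)} = \frac{2 I}{2 f} = 2 I \frac{1}{2 f} = \frac{I}{f}$)
$d{\left(x \right)} = \frac{5}{3}$ ($d{\left(x \right)} = \frac{\left(6 - \frac{2}{2}\right) \frac{1}{-5 + 6}}{3} = \frac{\left(6 - 1\right) 1^{-1}}{3} = \frac{\left(6 - 1\right) 1}{3} = \frac{5 \cdot 1}{3} = \frac{1}{3} \cdot 5 = \frac{5}{3}$)
$27 d{\left(-2 \right)} = 27 \cdot \frac{5}{3} = 45$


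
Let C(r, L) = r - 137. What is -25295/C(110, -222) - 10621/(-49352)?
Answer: 1248645607/1332504 ≈ 937.07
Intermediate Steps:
C(r, L) = -137 + r
-25295/C(110, -222) - 10621/(-49352) = -25295/(-137 + 110) - 10621/(-49352) = -25295/(-27) - 10621*(-1/49352) = -25295*(-1/27) + 10621/49352 = 25295/27 + 10621/49352 = 1248645607/1332504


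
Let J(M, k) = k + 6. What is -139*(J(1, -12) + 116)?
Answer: -15290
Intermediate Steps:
J(M, k) = 6 + k
-139*(J(1, -12) + 116) = -139*((6 - 12) + 116) = -139*(-6 + 116) = -139*110 = -15290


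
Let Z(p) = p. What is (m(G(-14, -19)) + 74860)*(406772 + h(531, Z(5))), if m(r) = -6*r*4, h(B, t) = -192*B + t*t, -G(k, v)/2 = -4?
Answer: 22762166460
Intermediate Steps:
G(k, v) = 8 (G(k, v) = -2*(-4) = 8)
h(B, t) = t² - 192*B (h(B, t) = -192*B + t² = t² - 192*B)
m(r) = -24*r
(m(G(-14, -19)) + 74860)*(406772 + h(531, Z(5))) = (-24*8 + 74860)*(406772 + (5² - 192*531)) = (-192 + 74860)*(406772 + (25 - 101952)) = 74668*(406772 - 101927) = 74668*304845 = 22762166460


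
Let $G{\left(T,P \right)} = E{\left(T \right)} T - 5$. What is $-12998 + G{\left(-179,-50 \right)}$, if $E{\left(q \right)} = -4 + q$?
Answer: $19754$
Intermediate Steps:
$G{\left(T,P \right)} = -5 + T \left(-4 + T\right)$ ($G{\left(T,P \right)} = \left(-4 + T\right) T - 5 = T \left(-4 + T\right) - 5 = -5 + T \left(-4 + T\right)$)
$-12998 + G{\left(-179,-50 \right)} = -12998 - \left(5 + 179 \left(-4 - 179\right)\right) = -12998 - -32752 = -12998 + \left(-5 + 32757\right) = -12998 + 32752 = 19754$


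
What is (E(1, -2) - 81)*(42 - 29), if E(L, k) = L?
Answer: -1040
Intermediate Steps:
(E(1, -2) - 81)*(42 - 29) = (1 - 81)*(42 - 29) = -80*13 = -1040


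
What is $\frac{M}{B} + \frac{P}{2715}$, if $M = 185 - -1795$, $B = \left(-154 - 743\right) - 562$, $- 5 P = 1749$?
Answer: $- \frac{9810097}{6601975} \approx -1.4859$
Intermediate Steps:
$P = - \frac{1749}{5}$ ($P = \left(- \frac{1}{5}\right) 1749 = - \frac{1749}{5} \approx -349.8$)
$B = -1459$ ($B = -897 - 562 = -1459$)
$M = 1980$ ($M = 185 + 1795 = 1980$)
$\frac{M}{B} + \frac{P}{2715} = \frac{1980}{-1459} - \frac{1749}{5 \cdot 2715} = 1980 \left(- \frac{1}{1459}\right) - \frac{583}{4525} = - \frac{1980}{1459} - \frac{583}{4525} = - \frac{9810097}{6601975}$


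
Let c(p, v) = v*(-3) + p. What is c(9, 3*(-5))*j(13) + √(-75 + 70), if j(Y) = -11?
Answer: -594 + I*√5 ≈ -594.0 + 2.2361*I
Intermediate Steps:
c(p, v) = p - 3*v (c(p, v) = -3*v + p = p - 3*v)
c(9, 3*(-5))*j(13) + √(-75 + 70) = (9 - 9*(-5))*(-11) + √(-75 + 70) = (9 - 3*(-15))*(-11) + √(-5) = (9 + 45)*(-11) + I*√5 = 54*(-11) + I*√5 = -594 + I*√5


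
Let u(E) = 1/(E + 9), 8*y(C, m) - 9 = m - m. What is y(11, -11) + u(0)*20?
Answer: 241/72 ≈ 3.3472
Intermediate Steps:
y(C, m) = 9/8 (y(C, m) = 9/8 + (m - m)/8 = 9/8 + (⅛)*0 = 9/8 + 0 = 9/8)
u(E) = 1/(9 + E)
y(11, -11) + u(0)*20 = 9/8 + 20/(9 + 0) = 9/8 + 20/9 = 241/72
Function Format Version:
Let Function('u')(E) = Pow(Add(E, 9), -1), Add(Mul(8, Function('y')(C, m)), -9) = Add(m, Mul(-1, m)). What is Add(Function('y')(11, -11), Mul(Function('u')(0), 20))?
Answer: Rational(241, 72) ≈ 3.3472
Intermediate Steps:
Function('y')(C, m) = Rational(9, 8) (Function('y')(C, m) = Add(Rational(9, 8), Mul(Rational(1, 8), Add(m, Mul(-1, m)))) = Add(Rational(9, 8), Mul(Rational(1, 8), 0)) = Add(Rational(9, 8), 0) = Rational(9, 8))
Function('u')(E) = Pow(Add(9, E), -1)
Add(Function('y')(11, -11), Mul(Function('u')(0), 20)) = Add(Rational(9, 8), Mul(Pow(Add(9, 0), -1), 20)) = Add(Rational(9, 8), Mul(Pow(9, -1), 20)) = Add(Rational(9, 8), Mul(Rational(1, 9), 20)) = Add(Rational(9, 8), Rational(20, 9)) = Rational(241, 72)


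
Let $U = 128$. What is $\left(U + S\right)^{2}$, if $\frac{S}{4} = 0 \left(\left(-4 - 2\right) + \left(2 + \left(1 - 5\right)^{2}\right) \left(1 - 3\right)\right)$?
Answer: $16384$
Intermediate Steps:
$S = 0$ ($S = 4 \cdot 0 \left(\left(-4 - 2\right) + \left(2 + \left(1 - 5\right)^{2}\right) \left(1 - 3\right)\right) = 4 \cdot 0 \left(-6 + \left(2 + \left(-4\right)^{2}\right) \left(-2\right)\right) = 4 \cdot 0 \left(-6 + \left(2 + 16\right) \left(-2\right)\right) = 4 \cdot 0 \left(-6 + 18 \left(-2\right)\right) = 4 \cdot 0 \left(-6 - 36\right) = 4 \cdot 0 \left(-42\right) = 4 \cdot 0 = 0$)
$\left(U + S\right)^{2} = \left(128 + 0\right)^{2} = 128^{2} = 16384$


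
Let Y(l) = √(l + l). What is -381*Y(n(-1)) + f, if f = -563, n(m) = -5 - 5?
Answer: -563 - 762*I*√5 ≈ -563.0 - 1703.9*I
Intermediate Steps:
n(m) = -10
Y(l) = √2*√l (Y(l) = √(2*l) = √2*√l)
-381*Y(n(-1)) + f = -381*√2*√(-10) - 563 = -381*√2*I*√10 - 563 = -762*I*√5 - 563 = -563 - 762*I*√5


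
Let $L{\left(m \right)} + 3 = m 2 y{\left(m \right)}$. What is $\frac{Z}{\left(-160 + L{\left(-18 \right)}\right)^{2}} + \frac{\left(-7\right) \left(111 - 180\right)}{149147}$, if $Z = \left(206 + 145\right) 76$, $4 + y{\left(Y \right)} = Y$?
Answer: $\frac{112695675}{1594828871} \approx 0.070663$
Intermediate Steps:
$y{\left(Y \right)} = -4 + Y$
$Z = 26676$ ($Z = 351 \cdot 76 = 26676$)
$L{\left(m \right)} = -3 + 2 m \left(-4 + m\right)$ ($L{\left(m \right)} = -3 + m 2 \left(-4 + m\right) = -3 + 2 m \left(-4 + m\right)$)
$\frac{Z}{\left(-160 + L{\left(-18 \right)}\right)^{2}} + \frac{\left(-7\right) \left(111 - 180\right)}{149147} = \frac{26676}{\left(-160 - \left(3 + 36 \left(-4 - 18\right)\right)\right)^{2}} + \frac{\left(-7\right) \left(111 - 180\right)}{149147} = \frac{26676}{\left(-160 - \left(3 + 36 \left(-22\right)\right)\right)^{2}} + \left(-7\right) \left(-69\right) \frac{1}{149147} = \frac{26676}{\left(-160 + \left(-3 + 792\right)\right)^{2}} + 483 \cdot \frac{1}{149147} = \frac{26676}{\left(-160 + 789\right)^{2}} + \frac{483}{149147} = \frac{26676}{629^{2}} + \frac{483}{149147} = \frac{26676}{395641} + \frac{483}{149147} = \frac{112695675}{1594828871}$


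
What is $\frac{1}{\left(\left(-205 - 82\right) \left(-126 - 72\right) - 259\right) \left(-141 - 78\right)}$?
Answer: $- \frac{1}{12388173} \approx -8.0722 \cdot 10^{-8}$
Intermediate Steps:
$\frac{1}{\left(\left(-205 - 82\right) \left(-126 - 72\right) - 259\right) \left(-141 - 78\right)} = \frac{1}{\left(\left(-287\right) \left(-198\right) - 259\right) \left(-219\right)} = \frac{1}{\left(56826 - 259\right) \left(-219\right)} = \frac{1}{56567 \left(-219\right)} = \frac{1}{-12388173} = - \frac{1}{12388173}$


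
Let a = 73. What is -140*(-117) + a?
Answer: 16453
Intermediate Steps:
-140*(-117) + a = -140*(-117) + 73 = 16380 + 73 = 16453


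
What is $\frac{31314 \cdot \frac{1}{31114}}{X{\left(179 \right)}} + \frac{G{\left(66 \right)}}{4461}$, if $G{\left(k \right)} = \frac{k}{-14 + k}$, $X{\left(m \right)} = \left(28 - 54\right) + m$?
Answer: $\frac{12382615}{1804394202} \approx 0.0068625$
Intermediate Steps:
$X{\left(m \right)} = -26 + m$
$\frac{31314 \cdot \frac{1}{31114}}{X{\left(179 \right)}} + \frac{G{\left(66 \right)}}{4461} = \frac{31314 \cdot \frac{1}{31114}}{-26 + 179} + \frac{66 \frac{1}{-14 + 66}}{4461} = \frac{31314 \cdot \frac{1}{31114}}{153} + \frac{66}{52} \cdot \frac{1}{4461} = \frac{15657}{15557} \cdot \frac{1}{153} + 66 \cdot \frac{1}{52} \cdot \frac{1}{4461} = \frac{307}{46671} + \frac{33}{26} \cdot \frac{1}{4461} = \frac{307}{46671} + \frac{11}{38662} = \frac{12382615}{1804394202}$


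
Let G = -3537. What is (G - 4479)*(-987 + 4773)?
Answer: -30348576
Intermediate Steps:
(G - 4479)*(-987 + 4773) = (-3537 - 4479)*(-987 + 4773) = -8016*3786 = -30348576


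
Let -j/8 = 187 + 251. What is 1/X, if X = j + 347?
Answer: -1/3157 ≈ -0.00031676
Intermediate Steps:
j = -3504 (j = -8*(187 + 251) = -8*438 = -3504)
X = -3157 (X = -3504 + 347 = -3157)
1/X = 1/(-3157) = -1/3157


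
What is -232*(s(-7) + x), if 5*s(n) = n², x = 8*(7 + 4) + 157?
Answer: -295568/5 ≈ -59114.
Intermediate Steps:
x = 245 (x = 8*11 + 157 = 88 + 157 = 245)
s(n) = n²/5
-232*(s(-7) + x) = -232*((⅕)*(-7)² + 245) = -232*((⅕)*49 + 245) = -232*(49/5 + 245) = -232*1274/5 = -295568/5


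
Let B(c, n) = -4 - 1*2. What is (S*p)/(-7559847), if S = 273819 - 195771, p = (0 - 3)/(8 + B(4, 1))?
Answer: 13008/839983 ≈ 0.015486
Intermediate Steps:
B(c, n) = -6 (B(c, n) = -4 - 2 = -6)
p = -3/2 (p = (0 - 3)/(8 - 6) = -3/2 ≈ -1.5000)
S = 78048
(S*p)/(-7559847) = (78048*(-3/2))/(-7559847) = -117072*(-1/7559847) = 13008/839983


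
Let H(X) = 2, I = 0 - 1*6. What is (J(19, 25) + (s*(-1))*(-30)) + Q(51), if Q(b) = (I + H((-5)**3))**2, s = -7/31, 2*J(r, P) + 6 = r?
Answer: 975/62 ≈ 15.726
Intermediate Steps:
I = -6 (I = 0 - 6 = -6)
J(r, P) = -3 + r/2
s = -7/31 (s = -7*1/31 = -7/31 ≈ -0.22581)
Q(b) = 16 (Q(b) = (-6 + 2)**2 = (-4)**2 = 16)
(J(19, 25) + (s*(-1))*(-30)) + Q(51) = ((-3 + (1/2)*19) - 7/31*(-1)*(-30)) + 16 = ((-3 + 19/2) + (7/31)*(-30)) + 16 = (13/2 - 210/31) + 16 = -17/62 + 16 = 975/62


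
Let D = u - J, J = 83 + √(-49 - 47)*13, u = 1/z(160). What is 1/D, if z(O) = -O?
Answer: -708320/197239787 + 1331200*I*√6/591719361 ≈ -0.0035912 + 0.0055107*I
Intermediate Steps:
u = -1/160 (u = 1/(-1*160) = 1/(-160) = -1/160 ≈ -0.0062500)
J = 83 + 52*I*√6 (J = 83 + √(-96)*13 = 83 + (4*I*√6)*13 = 83 + 52*I*√6 ≈ 83.0 + 127.37*I)
D = -13281/160 - 52*I*√6 (D = -1/160 - (83 + 52*I*√6) = -1/160 + (-83 - 52*I*√6) = -13281/160 - 52*I*√6 ≈ -83.006 - 127.37*I)
1/D = 1/(-13281/160 - 52*I*√6)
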